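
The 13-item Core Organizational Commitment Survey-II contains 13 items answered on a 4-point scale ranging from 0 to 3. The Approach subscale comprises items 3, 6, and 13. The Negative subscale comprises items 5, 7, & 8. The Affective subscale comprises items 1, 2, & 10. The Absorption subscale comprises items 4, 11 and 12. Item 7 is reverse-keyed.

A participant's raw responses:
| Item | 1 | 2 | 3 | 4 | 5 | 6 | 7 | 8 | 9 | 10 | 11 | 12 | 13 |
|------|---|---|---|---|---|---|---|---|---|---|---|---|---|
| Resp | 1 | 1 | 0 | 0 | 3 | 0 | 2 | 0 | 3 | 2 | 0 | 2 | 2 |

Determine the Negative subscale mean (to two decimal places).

1.33

Negative items: 5, 7, 8.
Of these, item 7 is reverse-keyed; reversed = (0+3) − raw = 3 − raw.
  item 5: 3
  item 7: 3 − 2 = 1
  item 8: 0
Sum = 3 + 1 + 0 = 4
Mean = 4 / 3 = 1.33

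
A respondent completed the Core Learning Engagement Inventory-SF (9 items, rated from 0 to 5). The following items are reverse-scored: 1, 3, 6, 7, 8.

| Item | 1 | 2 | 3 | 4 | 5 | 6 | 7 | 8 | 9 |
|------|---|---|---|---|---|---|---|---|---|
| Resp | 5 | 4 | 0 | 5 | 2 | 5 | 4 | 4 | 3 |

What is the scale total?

Reverse-scored items use 5 − raw:
  item 1: 5 − 5 = 0
  item 3: 5 − 0 = 5
  item 6: 5 − 5 = 0
  item 7: 5 − 4 = 1
  item 8: 5 − 4 = 1
Scored responses: 0, 4, 5, 5, 2, 0, 1, 1, 3
Total = 0 + 4 + 5 + 5 + 2 + 0 + 1 + 1 + 3 = 21

21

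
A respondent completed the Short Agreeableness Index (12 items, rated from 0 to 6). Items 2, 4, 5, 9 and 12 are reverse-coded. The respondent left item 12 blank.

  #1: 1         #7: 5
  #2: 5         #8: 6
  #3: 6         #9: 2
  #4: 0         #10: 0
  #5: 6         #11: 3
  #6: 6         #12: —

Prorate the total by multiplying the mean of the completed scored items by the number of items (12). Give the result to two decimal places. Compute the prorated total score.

Reverse-coded (on a 0–6 scale, reversed = 6 − raw):
  item 2: 6 − 5 = 1
  item 4: 6 − 0 = 6
  item 5: 6 − 6 = 0
  item 9: 6 − 2 = 4
Completed scored items (11 of 12): 1, 1, 6, 6, 0, 6, 5, 6, 4, 0, 3; sum = 38.
Person mean = 38 / 11 ≈ 3.4545
Prorated total = (38 / 11) × 12 = 41.45 (to 2 dp)

41.45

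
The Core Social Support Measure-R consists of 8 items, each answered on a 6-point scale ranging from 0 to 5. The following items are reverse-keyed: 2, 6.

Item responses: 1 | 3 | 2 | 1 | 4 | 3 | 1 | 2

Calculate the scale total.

Raw sum = 17. Reverse-keyed items: 2, 6; their raw sum = 6.
Each reversal replaces raw with 5 − raw, changing the total by 5 − 2·raw per item.
Total = 17 + 2·5 − 2·6 = 17 + 10 − 12 = 15

15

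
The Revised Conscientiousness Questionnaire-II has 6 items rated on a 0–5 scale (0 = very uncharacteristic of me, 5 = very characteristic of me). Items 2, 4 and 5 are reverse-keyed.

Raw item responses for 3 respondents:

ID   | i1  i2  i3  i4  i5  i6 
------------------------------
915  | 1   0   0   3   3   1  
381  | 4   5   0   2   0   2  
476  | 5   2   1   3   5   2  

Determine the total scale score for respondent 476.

Respondent 476 raw: 5, 2, 1, 3, 5, 2.
Reverse-coded (on a 0–5 scale, reversed = 5 − raw):
  item 1: 5
  item 2: 5 − 2 = 3
  item 3: 1
  item 4: 5 − 3 = 2
  item 5: 5 − 5 = 0
  item 6: 2
Sum = 5 + 3 + 1 + 2 + 0 + 2 = 13

13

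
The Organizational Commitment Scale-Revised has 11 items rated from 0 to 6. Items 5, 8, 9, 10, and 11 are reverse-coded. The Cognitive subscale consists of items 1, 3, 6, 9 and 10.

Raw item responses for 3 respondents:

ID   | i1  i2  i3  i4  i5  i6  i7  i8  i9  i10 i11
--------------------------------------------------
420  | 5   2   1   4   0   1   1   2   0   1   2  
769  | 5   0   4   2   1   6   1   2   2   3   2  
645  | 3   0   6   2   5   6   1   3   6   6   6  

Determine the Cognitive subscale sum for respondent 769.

22

Respondent 769 raw: 5, 0, 4, 2, 1, 6, 1, 2, 2, 3, 2.
Cognitive items: 1, 3, 6, 9, 10.
Reverse-coded (on a 0–6 scale, reversed = 6 − raw):
  item 1: 5
  item 3: 4
  item 6: 6
  item 9: 6 − 2 = 4
  item 10: 6 − 3 = 3
Sum = 5 + 4 + 6 + 4 + 3 = 22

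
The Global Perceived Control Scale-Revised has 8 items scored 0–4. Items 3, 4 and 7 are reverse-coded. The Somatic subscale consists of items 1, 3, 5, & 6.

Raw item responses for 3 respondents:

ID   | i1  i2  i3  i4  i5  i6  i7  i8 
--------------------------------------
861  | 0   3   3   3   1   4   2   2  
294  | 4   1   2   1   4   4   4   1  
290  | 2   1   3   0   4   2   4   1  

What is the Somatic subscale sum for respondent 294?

Respondent 294 raw: 4, 1, 2, 1, 4, 4, 4, 1.
Somatic items: 1, 3, 5, 6.
Reverse-coded (reversed = (0+4) − raw = 4 − raw):
  item 1: 4
  item 3: 4 − 2 = 2
  item 5: 4
  item 6: 4
Sum = 4 + 2 + 4 + 4 = 14

14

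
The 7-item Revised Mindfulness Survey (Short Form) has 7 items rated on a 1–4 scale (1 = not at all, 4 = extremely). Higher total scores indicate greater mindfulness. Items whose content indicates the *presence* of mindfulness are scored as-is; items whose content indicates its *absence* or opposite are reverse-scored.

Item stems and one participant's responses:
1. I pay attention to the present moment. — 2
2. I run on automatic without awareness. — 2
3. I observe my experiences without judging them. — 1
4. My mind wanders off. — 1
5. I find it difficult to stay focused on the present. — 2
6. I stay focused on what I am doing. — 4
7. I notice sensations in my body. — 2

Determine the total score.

19

Items 2, 4, 5 describe the absence/opposite of mindfulness → reverse-score.
reversed = (1+4) − raw = 5 − raw.
  item 1: 2
  item 2: 5 − 2 = 3
  item 3: 1
  item 4: 5 − 1 = 4
  item 5: 5 − 2 = 3
  item 6: 4
  item 7: 2
Total = 2 + 3 + 1 + 4 + 3 + 4 + 2 = 19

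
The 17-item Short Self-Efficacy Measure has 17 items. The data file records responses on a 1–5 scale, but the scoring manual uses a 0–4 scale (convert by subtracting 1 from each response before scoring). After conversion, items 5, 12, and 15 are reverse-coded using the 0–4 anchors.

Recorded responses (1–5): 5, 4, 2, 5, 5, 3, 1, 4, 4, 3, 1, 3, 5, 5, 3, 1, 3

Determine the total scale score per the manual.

36

Convert to 0–4: 4, 3, 1, 4, 4, 2, 0, 3, 3, 2, 0, 2, 4, 4, 2, 0, 2
Reverse-coded (reverse-coded value = 4 − response):
  item 5: 4 − 4 = 0
  item 12: 4 − 2 = 2
  item 15: 4 − 2 = 2
Scored: 4, 3, 1, 4, 0, 2, 0, 3, 3, 2, 0, 2, 4, 4, 2, 0, 2
Total = 36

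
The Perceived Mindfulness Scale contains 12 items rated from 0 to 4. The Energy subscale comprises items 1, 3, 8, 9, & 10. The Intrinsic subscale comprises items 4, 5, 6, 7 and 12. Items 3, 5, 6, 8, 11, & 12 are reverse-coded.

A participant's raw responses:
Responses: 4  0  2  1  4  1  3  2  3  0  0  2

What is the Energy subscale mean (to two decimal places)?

Energy items: 1, 3, 8, 9, 10.
Of these, items 3 and 8 are reverse-coded; reverse-coded value = 4 − response.
  item 1: 4
  item 3: 4 − 2 = 2
  item 8: 4 − 2 = 2
  item 9: 3
  item 10: 0
Sum = 4 + 2 + 2 + 3 + 0 = 11
Mean = 11 / 5 = 2.20

2.20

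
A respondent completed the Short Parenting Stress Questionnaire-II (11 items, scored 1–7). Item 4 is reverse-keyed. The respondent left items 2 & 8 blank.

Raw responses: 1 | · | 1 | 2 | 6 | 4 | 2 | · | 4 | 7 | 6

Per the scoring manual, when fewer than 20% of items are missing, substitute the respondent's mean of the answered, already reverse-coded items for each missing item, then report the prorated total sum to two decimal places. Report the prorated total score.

45.22

Reverse-coded (on a 1–7 scale, reversed = 8 − raw):
  item 4: 8 − 2 = 6
Completed scored items (9 of 11): 1, 1, 6, 6, 4, 2, 4, 7, 6; sum = 37.
Person mean = 37 / 9 ≈ 4.1111
Prorated total = (37 / 9) × 11 = 45.22 (to 2 dp)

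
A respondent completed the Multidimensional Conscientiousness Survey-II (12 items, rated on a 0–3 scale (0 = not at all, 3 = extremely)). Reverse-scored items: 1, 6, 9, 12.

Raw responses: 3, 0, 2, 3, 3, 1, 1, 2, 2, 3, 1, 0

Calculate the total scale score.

Raw sum = 21. Reverse-scored items: 1, 6, 9, 12; their raw sum = 6.
Each reversal replaces raw with 3 − raw, changing the total by 3 − 2·raw per item.
Total = 21 + 4·3 − 2·6 = 21 + 12 − 12 = 21

21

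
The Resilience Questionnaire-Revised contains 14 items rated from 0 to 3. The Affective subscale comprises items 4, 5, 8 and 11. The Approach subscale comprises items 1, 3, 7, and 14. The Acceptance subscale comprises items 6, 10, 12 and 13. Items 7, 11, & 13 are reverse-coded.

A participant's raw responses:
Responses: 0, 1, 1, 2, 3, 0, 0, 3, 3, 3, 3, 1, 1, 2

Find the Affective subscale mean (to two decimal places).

2.00

Affective items: 4, 5, 8, 11.
Of these, item 11 is reverse-coded; reversed = (0+3) − raw = 3 − raw.
  item 4: 2
  item 5: 3
  item 8: 3
  item 11: 3 − 3 = 0
Sum = 2 + 3 + 3 + 0 = 8
Mean = 8 / 4 = 2.00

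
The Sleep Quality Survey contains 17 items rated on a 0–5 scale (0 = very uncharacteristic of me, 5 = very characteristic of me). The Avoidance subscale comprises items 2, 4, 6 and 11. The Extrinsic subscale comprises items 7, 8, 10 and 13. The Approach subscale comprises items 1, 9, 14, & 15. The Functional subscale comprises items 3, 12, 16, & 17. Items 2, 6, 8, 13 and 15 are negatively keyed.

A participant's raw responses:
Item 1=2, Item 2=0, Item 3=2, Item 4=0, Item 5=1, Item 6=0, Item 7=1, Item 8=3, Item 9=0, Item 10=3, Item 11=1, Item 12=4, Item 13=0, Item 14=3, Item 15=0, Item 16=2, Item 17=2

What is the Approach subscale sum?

10

Approach items: 1, 9, 14, 15.
Of these, item 15 is negatively keyed; reverse-coded value = 5 − response.
  item 1: 2
  item 9: 0
  item 14: 3
  item 15: 5 − 0 = 5
Sum = 2 + 0 + 3 + 5 = 10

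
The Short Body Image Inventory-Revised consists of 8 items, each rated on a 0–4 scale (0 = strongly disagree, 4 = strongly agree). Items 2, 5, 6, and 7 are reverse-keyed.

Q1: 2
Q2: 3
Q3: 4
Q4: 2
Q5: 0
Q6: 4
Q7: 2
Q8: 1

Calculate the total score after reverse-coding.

Reverse-coded items (reversed = (0+4) − raw = 4 − raw):
  item 2: 4 − 3 = 1
  item 5: 4 − 0 = 4
  item 6: 4 − 4 = 0
  item 7: 4 − 2 = 2
Scored responses: 2, 1, 4, 2, 4, 0, 2, 1
Total = 2 + 1 + 4 + 2 + 4 + 0 + 2 + 1 = 16

16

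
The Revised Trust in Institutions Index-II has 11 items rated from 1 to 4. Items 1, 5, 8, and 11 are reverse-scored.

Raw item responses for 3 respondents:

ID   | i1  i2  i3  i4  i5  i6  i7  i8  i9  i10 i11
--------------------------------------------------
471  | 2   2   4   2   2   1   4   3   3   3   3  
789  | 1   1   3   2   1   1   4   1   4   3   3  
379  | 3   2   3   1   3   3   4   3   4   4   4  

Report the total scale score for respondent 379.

28

Respondent 379 raw: 3, 2, 3, 1, 3, 3, 4, 3, 4, 4, 4.
Reverse-coded (reversed = (1+4) − raw = 5 − raw):
  item 1: 5 − 3 = 2
  item 2: 2
  item 3: 3
  item 4: 1
  item 5: 5 − 3 = 2
  item 6: 3
  item 7: 4
  item 8: 5 − 3 = 2
  item 9: 4
  item 10: 4
  item 11: 5 − 4 = 1
Sum = 2 + 2 + 3 + 1 + 2 + 3 + 4 + 2 + 4 + 4 + 1 = 28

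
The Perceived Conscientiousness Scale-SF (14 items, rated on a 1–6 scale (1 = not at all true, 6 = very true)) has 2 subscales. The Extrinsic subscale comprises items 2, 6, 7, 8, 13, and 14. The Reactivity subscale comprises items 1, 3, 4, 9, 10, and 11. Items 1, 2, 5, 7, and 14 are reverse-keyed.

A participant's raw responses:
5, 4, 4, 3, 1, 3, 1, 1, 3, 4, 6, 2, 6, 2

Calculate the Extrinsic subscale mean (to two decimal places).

4.00

Extrinsic items: 2, 6, 7, 8, 13, 14.
Of these, items 2, 7, and 14 are reverse-keyed; on a 1–6 scale, reversed = 7 − raw.
  item 2: 7 − 4 = 3
  item 6: 3
  item 7: 7 − 1 = 6
  item 8: 1
  item 13: 6
  item 14: 7 − 2 = 5
Sum = 3 + 3 + 6 + 1 + 6 + 5 = 24
Mean = 24 / 6 = 4.00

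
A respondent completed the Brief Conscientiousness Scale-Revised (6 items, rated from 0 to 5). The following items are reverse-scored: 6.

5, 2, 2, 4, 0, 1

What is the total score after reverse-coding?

Apply reverse scoring (reversed = (0+5) − raw = 5 − raw):
  item 6: 5 − 1 = 4
Scored responses: 5, 2, 2, 4, 0, 4
Total = 5 + 2 + 2 + 4 + 0 + 4 = 17

17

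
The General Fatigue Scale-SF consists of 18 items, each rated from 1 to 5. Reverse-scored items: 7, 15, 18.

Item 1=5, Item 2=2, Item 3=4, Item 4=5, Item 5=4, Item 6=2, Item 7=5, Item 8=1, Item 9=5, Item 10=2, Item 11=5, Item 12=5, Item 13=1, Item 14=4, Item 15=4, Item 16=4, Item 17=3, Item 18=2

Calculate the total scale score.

Reverse-coded items (reversed = (1+5) − raw = 6 − raw):
  item 7: 6 − 5 = 1
  item 15: 6 − 4 = 2
  item 18: 6 − 2 = 4
Scored items: 5, 2, 4, 5, 4, 2, 1, 1, 5, 2, 5, 5, 1, 4, 2, 4, 3, 4
Total = 5 + 2 + 4 + 5 + 4 + 2 + 1 + 1 + 5 + 2 + 5 + 5 + 1 + 4 + 2 + 4 + 3 + 4 = 59

59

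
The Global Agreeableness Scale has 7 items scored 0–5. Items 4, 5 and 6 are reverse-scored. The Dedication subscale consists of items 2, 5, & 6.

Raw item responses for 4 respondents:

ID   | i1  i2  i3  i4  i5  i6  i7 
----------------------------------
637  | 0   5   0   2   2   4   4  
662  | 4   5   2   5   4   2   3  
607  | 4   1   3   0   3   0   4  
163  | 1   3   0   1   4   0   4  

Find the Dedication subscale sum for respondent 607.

8

Respondent 607 raw: 4, 1, 3, 0, 3, 0, 4.
Dedication items: 2, 5, 6.
Reverse-coded (reversed = (0+5) − raw = 5 − raw):
  item 2: 1
  item 5: 5 − 3 = 2
  item 6: 5 − 0 = 5
Sum = 1 + 2 + 5 = 8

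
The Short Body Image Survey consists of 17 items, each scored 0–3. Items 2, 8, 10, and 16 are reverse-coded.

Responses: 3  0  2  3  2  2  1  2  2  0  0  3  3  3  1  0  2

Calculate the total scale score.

37

Reverse-coded items use 3 − raw:
  item 2: 3 − 0 = 3
  item 8: 3 − 2 = 1
  item 10: 3 − 0 = 3
  item 16: 3 − 0 = 3
After reverse-coding: 3, 3, 2, 3, 2, 2, 1, 1, 2, 3, 0, 3, 3, 3, 1, 3, 2
Total = 3 + 3 + 2 + 3 + 2 + 2 + 1 + 1 + 2 + 3 + 0 + 3 + 3 + 3 + 1 + 3 + 2 = 37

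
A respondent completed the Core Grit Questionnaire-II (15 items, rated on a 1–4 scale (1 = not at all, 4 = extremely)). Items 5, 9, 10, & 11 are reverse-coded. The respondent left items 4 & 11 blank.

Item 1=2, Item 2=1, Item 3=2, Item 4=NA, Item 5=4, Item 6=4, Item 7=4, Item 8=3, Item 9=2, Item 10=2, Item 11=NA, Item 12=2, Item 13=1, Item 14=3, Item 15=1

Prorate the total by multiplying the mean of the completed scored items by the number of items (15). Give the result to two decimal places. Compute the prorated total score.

Reverse-coded (reversed = (1+4) − raw = 5 − raw):
  item 5: 5 − 4 = 1
  item 9: 5 − 2 = 3
  item 10: 5 − 2 = 3
Completed scored items (13 of 15): 2, 1, 2, 1, 4, 4, 3, 3, 3, 2, 1, 3, 1; sum = 30.
Person mean = 30 / 13 ≈ 2.3077
Prorated total = (30 / 13) × 15 = 34.62 (to 2 dp)

34.62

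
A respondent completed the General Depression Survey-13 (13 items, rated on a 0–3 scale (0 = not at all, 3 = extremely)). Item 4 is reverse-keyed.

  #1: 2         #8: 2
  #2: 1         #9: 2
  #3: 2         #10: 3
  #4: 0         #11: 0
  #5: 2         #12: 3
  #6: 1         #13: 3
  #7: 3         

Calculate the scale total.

27

Reverse-keyed items use 3 − raw:
  item 4: 3 − 0 = 3
After reverse-coding: 2, 1, 2, 3, 2, 1, 3, 2, 2, 3, 0, 3, 3
Total = 2 + 1 + 2 + 3 + 2 + 1 + 3 + 2 + 2 + 3 + 0 + 3 + 3 = 27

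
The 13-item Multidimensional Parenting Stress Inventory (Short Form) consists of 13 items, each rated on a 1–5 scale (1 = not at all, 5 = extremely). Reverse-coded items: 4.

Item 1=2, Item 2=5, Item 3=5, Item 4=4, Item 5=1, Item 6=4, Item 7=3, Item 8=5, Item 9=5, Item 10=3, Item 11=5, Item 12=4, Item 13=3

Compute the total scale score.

Raw sum = 49. Reverse-coded items: 4; their raw sum = 4.
Each reversal replaces raw with 6 − raw, changing the total by 6 − 2·raw per item.
Total = 49 + 1·6 − 2·4 = 49 + 6 − 8 = 47

47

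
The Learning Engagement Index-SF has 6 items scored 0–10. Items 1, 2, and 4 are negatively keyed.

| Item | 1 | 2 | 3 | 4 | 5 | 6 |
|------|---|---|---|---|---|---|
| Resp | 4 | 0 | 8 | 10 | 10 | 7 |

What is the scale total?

Apply reverse scoring (reverse-coded value = 10 − response):
  item 1: 10 − 4 = 6
  item 2: 10 − 0 = 10
  item 4: 10 − 10 = 0
After reverse-coding: 6, 10, 8, 0, 10, 7
Total = 6 + 10 + 8 + 0 + 10 + 7 = 41

41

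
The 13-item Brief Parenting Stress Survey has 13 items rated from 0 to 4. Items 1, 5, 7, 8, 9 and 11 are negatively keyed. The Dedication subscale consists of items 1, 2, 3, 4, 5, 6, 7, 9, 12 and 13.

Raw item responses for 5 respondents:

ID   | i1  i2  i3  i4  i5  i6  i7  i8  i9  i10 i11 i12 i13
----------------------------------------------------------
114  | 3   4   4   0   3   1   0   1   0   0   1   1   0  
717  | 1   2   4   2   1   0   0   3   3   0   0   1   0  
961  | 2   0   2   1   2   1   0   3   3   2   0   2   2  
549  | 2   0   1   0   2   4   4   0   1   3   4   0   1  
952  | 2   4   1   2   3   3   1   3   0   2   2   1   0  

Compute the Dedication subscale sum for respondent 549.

Respondent 549 raw: 2, 0, 1, 0, 2, 4, 4, 0, 1, 3, 4, 0, 1.
Dedication items: 1, 2, 3, 4, 5, 6, 7, 9, 12, 13.
Reverse-coded (reversed = (0+4) − raw = 4 − raw):
  item 1: 4 − 2 = 2
  item 2: 0
  item 3: 1
  item 4: 0
  item 5: 4 − 2 = 2
  item 6: 4
  item 7: 4 − 4 = 0
  item 9: 4 − 1 = 3
  item 12: 0
  item 13: 1
Sum = 2 + 0 + 1 + 0 + 2 + 4 + 0 + 3 + 0 + 1 = 13

13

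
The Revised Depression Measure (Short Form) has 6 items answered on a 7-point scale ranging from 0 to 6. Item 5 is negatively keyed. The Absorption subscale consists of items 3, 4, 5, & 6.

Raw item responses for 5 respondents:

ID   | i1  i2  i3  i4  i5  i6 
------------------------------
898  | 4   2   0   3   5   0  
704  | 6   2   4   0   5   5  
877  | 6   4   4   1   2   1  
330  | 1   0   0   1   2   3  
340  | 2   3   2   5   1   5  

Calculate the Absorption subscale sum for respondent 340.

Respondent 340 raw: 2, 3, 2, 5, 1, 5.
Absorption items: 3, 4, 5, 6.
Reverse-coded (reversed = (0+6) − raw = 6 − raw):
  item 3: 2
  item 4: 5
  item 5: 6 − 1 = 5
  item 6: 5
Sum = 2 + 5 + 5 + 5 = 17

17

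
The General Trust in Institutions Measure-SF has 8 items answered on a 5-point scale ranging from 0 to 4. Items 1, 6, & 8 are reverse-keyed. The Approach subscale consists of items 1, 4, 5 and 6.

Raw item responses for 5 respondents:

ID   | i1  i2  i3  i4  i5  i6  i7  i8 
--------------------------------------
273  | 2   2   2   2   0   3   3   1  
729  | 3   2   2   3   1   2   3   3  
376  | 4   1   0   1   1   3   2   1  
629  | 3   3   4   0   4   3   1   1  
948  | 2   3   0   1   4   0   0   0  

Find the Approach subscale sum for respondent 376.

Respondent 376 raw: 4, 1, 0, 1, 1, 3, 2, 1.
Approach items: 1, 4, 5, 6.
Reverse-coded (reverse-coded value = 4 − response):
  item 1: 4 − 4 = 0
  item 4: 1
  item 5: 1
  item 6: 4 − 3 = 1
Sum = 0 + 1 + 1 + 1 = 3

3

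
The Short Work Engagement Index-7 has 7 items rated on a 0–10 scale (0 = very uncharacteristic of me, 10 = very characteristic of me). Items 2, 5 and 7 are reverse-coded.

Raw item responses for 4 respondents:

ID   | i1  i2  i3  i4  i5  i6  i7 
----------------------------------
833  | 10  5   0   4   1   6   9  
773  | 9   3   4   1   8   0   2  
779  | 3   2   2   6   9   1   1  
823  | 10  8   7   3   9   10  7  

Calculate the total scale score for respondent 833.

Respondent 833 raw: 10, 5, 0, 4, 1, 6, 9.
Reverse-coded (reverse-coded value = 10 − response):
  item 1: 10
  item 2: 10 − 5 = 5
  item 3: 0
  item 4: 4
  item 5: 10 − 1 = 9
  item 6: 6
  item 7: 10 − 9 = 1
Sum = 10 + 5 + 0 + 4 + 9 + 6 + 1 = 35

35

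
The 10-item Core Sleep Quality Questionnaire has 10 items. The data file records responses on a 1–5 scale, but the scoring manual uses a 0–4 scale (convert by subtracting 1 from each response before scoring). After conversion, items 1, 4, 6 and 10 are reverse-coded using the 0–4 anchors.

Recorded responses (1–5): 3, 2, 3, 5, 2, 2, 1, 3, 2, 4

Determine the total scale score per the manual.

Convert to 0–4: 2, 1, 2, 4, 1, 1, 0, 2, 1, 3
Reverse-coded (on a 0–4 scale, reversed = 4 − raw):
  item 1: 4 − 2 = 2
  item 4: 4 − 4 = 0
  item 6: 4 − 1 = 3
  item 10: 4 − 3 = 1
Scored: 2, 1, 2, 0, 1, 3, 0, 2, 1, 1
Total = 13

13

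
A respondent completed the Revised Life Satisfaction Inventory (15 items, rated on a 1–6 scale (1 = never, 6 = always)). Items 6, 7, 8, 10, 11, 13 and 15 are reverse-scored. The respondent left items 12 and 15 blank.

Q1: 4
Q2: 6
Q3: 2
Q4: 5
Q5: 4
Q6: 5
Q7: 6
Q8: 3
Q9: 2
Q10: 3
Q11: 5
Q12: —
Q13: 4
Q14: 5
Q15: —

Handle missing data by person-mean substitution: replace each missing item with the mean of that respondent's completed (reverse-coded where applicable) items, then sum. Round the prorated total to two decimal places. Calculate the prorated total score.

Reverse-coded (on a 1–6 scale, reversed = 7 − raw):
  item 6: 7 − 5 = 2
  item 7: 7 − 6 = 1
  item 8: 7 − 3 = 4
  item 10: 7 − 3 = 4
  item 11: 7 − 5 = 2
  item 13: 7 − 4 = 3
Completed scored items (13 of 15): 4, 6, 2, 5, 4, 2, 1, 4, 2, 4, 2, 3, 5; sum = 44.
Person mean = 44 / 13 ≈ 3.3846
Prorated total = (44 / 13) × 15 = 50.77 (to 2 dp)

50.77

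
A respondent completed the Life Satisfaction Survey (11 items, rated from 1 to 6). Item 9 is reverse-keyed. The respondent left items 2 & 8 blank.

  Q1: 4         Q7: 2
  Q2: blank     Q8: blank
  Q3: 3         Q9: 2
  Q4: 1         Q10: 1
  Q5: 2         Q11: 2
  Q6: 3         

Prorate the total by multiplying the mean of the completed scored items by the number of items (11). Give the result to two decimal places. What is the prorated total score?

Reverse-coded (on a 1–6 scale, reversed = 7 − raw):
  item 9: 7 − 2 = 5
Completed scored items (9 of 11): 4, 3, 1, 2, 3, 2, 5, 1, 2; sum = 23.
Person mean = 23 / 9 ≈ 2.5556
Prorated total = (23 / 9) × 11 = 28.11 (to 2 dp)

28.11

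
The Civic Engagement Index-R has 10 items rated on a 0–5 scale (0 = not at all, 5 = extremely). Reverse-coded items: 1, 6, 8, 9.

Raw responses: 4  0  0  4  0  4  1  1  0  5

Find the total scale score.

21

Raw sum = 19. Reverse-coded items: 1, 6, 8, 9; their raw sum = 9.
Each reversal replaces raw with 5 − raw, changing the total by 5 − 2·raw per item.
Total = 19 + 4·5 − 2·9 = 19 + 20 − 18 = 21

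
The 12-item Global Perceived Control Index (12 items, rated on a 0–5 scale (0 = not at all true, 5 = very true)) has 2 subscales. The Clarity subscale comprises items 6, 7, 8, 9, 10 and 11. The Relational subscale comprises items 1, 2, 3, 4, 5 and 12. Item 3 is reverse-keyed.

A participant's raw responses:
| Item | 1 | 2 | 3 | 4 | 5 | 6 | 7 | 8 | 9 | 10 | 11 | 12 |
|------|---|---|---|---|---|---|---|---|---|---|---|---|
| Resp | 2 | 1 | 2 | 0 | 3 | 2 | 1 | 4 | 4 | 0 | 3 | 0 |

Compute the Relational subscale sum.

Relational items: 1, 2, 3, 4, 5, 12.
Of these, item 3 is reverse-keyed; reversed = (0+5) − raw = 5 − raw.
  item 1: 2
  item 2: 1
  item 3: 5 − 2 = 3
  item 4: 0
  item 5: 3
  item 12: 0
Sum = 2 + 1 + 3 + 0 + 3 + 0 = 9

9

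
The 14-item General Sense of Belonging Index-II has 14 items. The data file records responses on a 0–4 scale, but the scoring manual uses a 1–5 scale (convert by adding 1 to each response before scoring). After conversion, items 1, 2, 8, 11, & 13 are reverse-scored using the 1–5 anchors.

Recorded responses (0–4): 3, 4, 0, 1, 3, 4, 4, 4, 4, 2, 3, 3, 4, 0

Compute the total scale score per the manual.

Convert to 1–5: 4, 5, 1, 2, 4, 5, 5, 5, 5, 3, 4, 4, 5, 1
Reverse-coded (reversed = (1+5) − raw = 6 − raw):
  item 1: 6 − 4 = 2
  item 2: 6 − 5 = 1
  item 8: 6 − 5 = 1
  item 11: 6 − 4 = 2
  item 13: 6 − 5 = 1
Scored: 2, 1, 1, 2, 4, 5, 5, 1, 5, 3, 2, 4, 1, 1
Total = 37

37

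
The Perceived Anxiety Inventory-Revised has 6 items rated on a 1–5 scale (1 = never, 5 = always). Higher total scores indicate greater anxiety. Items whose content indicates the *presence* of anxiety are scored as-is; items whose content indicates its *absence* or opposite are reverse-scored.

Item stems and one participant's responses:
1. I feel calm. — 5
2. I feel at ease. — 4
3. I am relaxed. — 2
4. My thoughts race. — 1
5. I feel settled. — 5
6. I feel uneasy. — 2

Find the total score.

11

Items 1, 2, 3, 5 describe the absence/opposite of anxiety → reverse-score.
reversed = (1+5) − raw = 6 − raw.
  item 1: 6 − 5 = 1
  item 2: 6 − 4 = 2
  item 3: 6 − 2 = 4
  item 4: 1
  item 5: 6 − 5 = 1
  item 6: 2
Total = 1 + 2 + 4 + 1 + 1 + 2 = 11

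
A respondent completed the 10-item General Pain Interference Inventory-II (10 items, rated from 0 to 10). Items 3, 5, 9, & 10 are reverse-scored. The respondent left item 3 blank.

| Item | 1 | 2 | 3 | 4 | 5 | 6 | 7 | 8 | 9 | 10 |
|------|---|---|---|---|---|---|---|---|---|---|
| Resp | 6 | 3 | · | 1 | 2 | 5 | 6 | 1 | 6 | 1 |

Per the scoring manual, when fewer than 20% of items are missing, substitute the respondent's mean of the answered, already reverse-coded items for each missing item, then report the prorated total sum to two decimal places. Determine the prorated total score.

Reverse-coded (on a 0–10 scale, reversed = 10 − raw):
  item 5: 10 − 2 = 8
  item 9: 10 − 6 = 4
  item 10: 10 − 1 = 9
Completed scored items (9 of 10): 6, 3, 1, 8, 5, 6, 1, 4, 9; sum = 43.
Person mean = 43 / 9 ≈ 4.7778
Prorated total = (43 / 9) × 10 = 47.78 (to 2 dp)

47.78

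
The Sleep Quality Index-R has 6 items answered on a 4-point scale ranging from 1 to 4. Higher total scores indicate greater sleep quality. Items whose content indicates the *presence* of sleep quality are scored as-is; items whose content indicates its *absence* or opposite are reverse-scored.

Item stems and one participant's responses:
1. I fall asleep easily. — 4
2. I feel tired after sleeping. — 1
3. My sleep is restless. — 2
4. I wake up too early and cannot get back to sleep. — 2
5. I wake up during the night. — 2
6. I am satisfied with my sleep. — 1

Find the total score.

Items 2, 3, 4, 5 describe the absence/opposite of sleep quality → reverse-score.
reversed = (1+4) − raw = 5 − raw.
  item 1: 4
  item 2: 5 − 1 = 4
  item 3: 5 − 2 = 3
  item 4: 5 − 2 = 3
  item 5: 5 − 2 = 3
  item 6: 1
Total = 4 + 4 + 3 + 3 + 3 + 1 = 18

18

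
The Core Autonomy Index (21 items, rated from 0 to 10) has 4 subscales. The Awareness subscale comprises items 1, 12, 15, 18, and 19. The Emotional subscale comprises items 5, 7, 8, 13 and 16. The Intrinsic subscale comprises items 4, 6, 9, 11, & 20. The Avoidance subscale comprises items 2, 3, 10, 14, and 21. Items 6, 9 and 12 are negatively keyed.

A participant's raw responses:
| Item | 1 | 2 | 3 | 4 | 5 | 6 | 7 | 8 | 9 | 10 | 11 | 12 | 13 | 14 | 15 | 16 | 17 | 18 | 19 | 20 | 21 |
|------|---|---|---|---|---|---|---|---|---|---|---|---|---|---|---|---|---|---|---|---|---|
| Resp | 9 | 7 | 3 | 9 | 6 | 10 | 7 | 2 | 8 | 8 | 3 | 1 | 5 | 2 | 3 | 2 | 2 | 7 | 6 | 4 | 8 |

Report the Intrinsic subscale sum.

Intrinsic items: 4, 6, 9, 11, 20.
Of these, items 6 & 9 are negatively keyed; on a 0–10 scale, reversed = 10 − raw.
  item 4: 9
  item 6: 10 − 10 = 0
  item 9: 10 − 8 = 2
  item 11: 3
  item 20: 4
Sum = 9 + 0 + 2 + 3 + 4 = 18

18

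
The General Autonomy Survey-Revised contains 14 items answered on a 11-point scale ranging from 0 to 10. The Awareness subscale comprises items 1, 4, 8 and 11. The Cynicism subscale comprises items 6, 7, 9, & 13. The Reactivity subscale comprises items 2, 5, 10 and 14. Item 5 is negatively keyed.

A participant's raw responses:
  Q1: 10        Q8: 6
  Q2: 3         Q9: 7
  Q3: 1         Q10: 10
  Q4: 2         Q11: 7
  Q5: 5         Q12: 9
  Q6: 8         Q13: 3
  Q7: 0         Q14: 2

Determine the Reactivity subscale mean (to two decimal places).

Reactivity items: 2, 5, 10, 14.
Of these, item 5 is negatively keyed; on a 0–10 scale, reversed = 10 − raw.
  item 2: 3
  item 5: 10 − 5 = 5
  item 10: 10
  item 14: 2
Sum = 3 + 5 + 10 + 2 = 20
Mean = 20 / 4 = 5.00

5.00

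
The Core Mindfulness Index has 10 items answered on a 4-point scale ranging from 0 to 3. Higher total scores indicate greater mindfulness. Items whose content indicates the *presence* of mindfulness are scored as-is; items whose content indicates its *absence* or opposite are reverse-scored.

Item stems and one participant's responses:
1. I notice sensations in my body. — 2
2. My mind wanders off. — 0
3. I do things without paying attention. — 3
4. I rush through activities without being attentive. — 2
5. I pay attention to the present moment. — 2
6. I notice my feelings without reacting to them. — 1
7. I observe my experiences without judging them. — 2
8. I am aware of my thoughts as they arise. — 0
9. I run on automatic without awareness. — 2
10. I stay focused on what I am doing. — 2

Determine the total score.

14

Items 2, 3, 4, 9 describe the absence/opposite of mindfulness → reverse-score.
on a 0–3 scale, reversed = 3 − raw.
  item 1: 2
  item 2: 3 − 0 = 3
  item 3: 3 − 3 = 0
  item 4: 3 − 2 = 1
  item 5: 2
  item 6: 1
  item 7: 2
  item 8: 0
  item 9: 3 − 2 = 1
  item 10: 2
Total = 2 + 3 + 0 + 1 + 2 + 1 + 2 + 0 + 1 + 2 = 14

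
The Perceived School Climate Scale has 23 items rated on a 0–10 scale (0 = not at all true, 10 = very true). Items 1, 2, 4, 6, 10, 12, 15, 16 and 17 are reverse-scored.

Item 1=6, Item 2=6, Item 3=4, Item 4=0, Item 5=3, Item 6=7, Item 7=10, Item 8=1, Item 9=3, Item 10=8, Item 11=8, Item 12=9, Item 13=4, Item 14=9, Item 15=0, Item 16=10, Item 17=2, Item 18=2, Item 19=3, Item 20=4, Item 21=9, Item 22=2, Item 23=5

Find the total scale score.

109

Raw sum = 115. Reverse-scored items: 1, 2, 4, 6, 10, 12, 15, 16, 17; their raw sum = 48.
Each reversal replaces raw with 10 − raw, changing the total by 10 − 2·raw per item.
Total = 115 + 9·10 − 2·48 = 115 + 90 − 96 = 109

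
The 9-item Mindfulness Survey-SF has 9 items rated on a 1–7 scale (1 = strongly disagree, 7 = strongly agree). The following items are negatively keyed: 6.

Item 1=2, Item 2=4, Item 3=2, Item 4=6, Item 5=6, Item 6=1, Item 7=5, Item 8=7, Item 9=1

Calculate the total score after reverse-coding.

40

Reverse-coded items (on a 1–7 scale, reversed = 8 − raw):
  item 6: 8 − 1 = 7
Scored responses: 2, 4, 2, 6, 6, 7, 5, 7, 1
Total = 2 + 4 + 2 + 6 + 6 + 7 + 5 + 7 + 1 = 40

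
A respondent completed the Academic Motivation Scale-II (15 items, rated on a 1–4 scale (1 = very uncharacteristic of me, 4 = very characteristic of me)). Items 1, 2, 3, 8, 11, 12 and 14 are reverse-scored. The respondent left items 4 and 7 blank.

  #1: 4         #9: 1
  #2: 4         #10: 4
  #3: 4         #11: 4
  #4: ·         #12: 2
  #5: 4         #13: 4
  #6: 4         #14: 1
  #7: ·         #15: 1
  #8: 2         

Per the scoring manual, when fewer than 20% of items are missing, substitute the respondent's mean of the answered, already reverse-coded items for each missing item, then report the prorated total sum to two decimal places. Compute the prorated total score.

Reverse-coded (reversed = (1+4) − raw = 5 − raw):
  item 1: 5 − 4 = 1
  item 2: 5 − 4 = 1
  item 3: 5 − 4 = 1
  item 8: 5 − 2 = 3
  item 11: 5 − 4 = 1
  item 12: 5 − 2 = 3
  item 14: 5 − 1 = 4
Completed scored items (13 of 15): 1, 1, 1, 4, 4, 3, 1, 4, 1, 3, 4, 4, 1; sum = 32.
Person mean = 32 / 13 ≈ 2.4615
Prorated total = (32 / 13) × 15 = 36.92 (to 2 dp)

36.92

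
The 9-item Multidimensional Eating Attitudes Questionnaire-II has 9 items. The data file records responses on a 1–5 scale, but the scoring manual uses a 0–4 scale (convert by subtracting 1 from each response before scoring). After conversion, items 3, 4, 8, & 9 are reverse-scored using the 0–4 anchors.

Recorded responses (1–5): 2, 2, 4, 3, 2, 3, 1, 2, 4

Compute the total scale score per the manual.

12

Convert to 0–4: 1, 1, 3, 2, 1, 2, 0, 1, 3
Reverse-coded (reverse-coded value = 4 − response):
  item 3: 4 − 3 = 1
  item 4: 4 − 2 = 2
  item 8: 4 − 1 = 3
  item 9: 4 − 3 = 1
Scored: 1, 1, 1, 2, 1, 2, 0, 3, 1
Total = 12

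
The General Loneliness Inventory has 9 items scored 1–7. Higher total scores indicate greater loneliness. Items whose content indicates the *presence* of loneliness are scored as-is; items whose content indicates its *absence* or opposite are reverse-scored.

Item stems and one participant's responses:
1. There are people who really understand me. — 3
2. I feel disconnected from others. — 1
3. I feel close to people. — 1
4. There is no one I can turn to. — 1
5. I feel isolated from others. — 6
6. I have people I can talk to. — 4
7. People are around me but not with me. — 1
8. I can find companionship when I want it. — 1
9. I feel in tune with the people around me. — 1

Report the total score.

Items 1, 3, 6, 8, 9 describe the absence/opposite of loneliness → reverse-score.
reverse-coded value = 8 − response.
  item 1: 8 − 3 = 5
  item 2: 1
  item 3: 8 − 1 = 7
  item 4: 1
  item 5: 6
  item 6: 8 − 4 = 4
  item 7: 1
  item 8: 8 − 1 = 7
  item 9: 8 − 1 = 7
Total = 5 + 1 + 7 + 1 + 6 + 4 + 1 + 7 + 7 = 39

39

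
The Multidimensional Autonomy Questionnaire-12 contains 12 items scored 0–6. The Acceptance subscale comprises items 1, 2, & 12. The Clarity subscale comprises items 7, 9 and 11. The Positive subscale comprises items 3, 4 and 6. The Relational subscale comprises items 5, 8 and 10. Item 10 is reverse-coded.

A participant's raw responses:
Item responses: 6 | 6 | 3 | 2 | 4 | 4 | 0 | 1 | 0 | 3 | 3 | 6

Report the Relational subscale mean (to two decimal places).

Relational items: 5, 8, 10.
Of these, item 10 is reverse-coded; on a 0–6 scale, reversed = 6 − raw.
  item 5: 4
  item 8: 1
  item 10: 6 − 3 = 3
Sum = 4 + 1 + 3 = 8
Mean = 8 / 3 = 2.67

2.67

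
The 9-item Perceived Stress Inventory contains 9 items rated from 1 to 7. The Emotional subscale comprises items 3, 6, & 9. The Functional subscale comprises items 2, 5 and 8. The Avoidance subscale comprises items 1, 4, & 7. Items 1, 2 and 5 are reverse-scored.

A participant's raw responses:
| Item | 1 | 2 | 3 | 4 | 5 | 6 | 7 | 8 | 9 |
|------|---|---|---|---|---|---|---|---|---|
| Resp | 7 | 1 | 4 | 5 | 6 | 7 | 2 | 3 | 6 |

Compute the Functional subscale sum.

Functional items: 2, 5, 8.
Of these, items 2 & 5 are reverse-scored; reverse-coded value = 8 − response.
  item 2: 8 − 1 = 7
  item 5: 8 − 6 = 2
  item 8: 3
Sum = 7 + 2 + 3 = 12

12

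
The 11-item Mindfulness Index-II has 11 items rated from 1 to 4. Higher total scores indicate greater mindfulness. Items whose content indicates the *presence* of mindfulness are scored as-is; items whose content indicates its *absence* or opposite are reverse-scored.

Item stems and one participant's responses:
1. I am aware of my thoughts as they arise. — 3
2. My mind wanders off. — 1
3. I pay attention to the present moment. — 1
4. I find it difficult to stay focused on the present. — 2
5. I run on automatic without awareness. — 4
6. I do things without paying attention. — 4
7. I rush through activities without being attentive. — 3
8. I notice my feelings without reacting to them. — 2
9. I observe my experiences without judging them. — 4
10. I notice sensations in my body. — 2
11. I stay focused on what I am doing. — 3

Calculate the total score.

26

Items 2, 4, 5, 6, 7 describe the absence/opposite of mindfulness → reverse-score.
on a 1–4 scale, reversed = 5 − raw.
  item 1: 3
  item 2: 5 − 1 = 4
  item 3: 1
  item 4: 5 − 2 = 3
  item 5: 5 − 4 = 1
  item 6: 5 − 4 = 1
  item 7: 5 − 3 = 2
  item 8: 2
  item 9: 4
  item 10: 2
  item 11: 3
Total = 3 + 4 + 1 + 3 + 1 + 1 + 2 + 2 + 4 + 2 + 3 = 26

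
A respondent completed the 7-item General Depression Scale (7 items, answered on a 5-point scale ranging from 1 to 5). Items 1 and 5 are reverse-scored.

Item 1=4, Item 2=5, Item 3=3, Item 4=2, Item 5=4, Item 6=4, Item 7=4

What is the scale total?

Apply reverse scoring (reverse-coded value = 6 − response):
  item 1: 6 − 4 = 2
  item 5: 6 − 4 = 2
Scored items: 2, 5, 3, 2, 2, 4, 4
Total = 2 + 5 + 3 + 2 + 2 + 4 + 4 = 22

22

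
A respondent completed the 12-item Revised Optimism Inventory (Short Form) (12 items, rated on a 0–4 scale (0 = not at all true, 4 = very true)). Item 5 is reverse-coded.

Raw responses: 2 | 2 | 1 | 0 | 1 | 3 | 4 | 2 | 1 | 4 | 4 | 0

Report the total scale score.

Apply reverse scoring (on a 0–4 scale, reversed = 4 − raw):
  item 5: 4 − 1 = 3
Scored items: 2, 2, 1, 0, 3, 3, 4, 2, 1, 4, 4, 0
Total = 2 + 2 + 1 + 0 + 3 + 3 + 4 + 2 + 1 + 4 + 4 + 0 = 26

26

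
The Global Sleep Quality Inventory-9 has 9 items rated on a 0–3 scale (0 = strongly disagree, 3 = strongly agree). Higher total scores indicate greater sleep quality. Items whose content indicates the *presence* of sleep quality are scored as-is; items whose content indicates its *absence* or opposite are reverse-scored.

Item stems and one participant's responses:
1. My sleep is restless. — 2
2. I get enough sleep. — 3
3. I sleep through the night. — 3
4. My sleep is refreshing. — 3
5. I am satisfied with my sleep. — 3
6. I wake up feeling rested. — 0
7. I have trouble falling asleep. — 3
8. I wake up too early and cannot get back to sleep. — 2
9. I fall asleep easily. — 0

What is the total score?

14

Items 1, 7, 8 describe the absence/opposite of sleep quality → reverse-score.
on a 0–3 scale, reversed = 3 − raw.
  item 1: 3 − 2 = 1
  item 2: 3
  item 3: 3
  item 4: 3
  item 5: 3
  item 6: 0
  item 7: 3 − 3 = 0
  item 8: 3 − 2 = 1
  item 9: 0
Total = 1 + 3 + 3 + 3 + 3 + 0 + 0 + 1 + 0 = 14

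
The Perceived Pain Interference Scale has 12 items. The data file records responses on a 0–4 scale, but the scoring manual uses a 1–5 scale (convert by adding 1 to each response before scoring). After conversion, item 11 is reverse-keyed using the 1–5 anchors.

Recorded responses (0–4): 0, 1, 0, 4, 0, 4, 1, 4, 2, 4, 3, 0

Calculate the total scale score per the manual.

33

Convert to 1–5: 1, 2, 1, 5, 1, 5, 2, 5, 3, 5, 4, 1
Reverse-coded (reversed = (1+5) − raw = 6 − raw):
  item 11: 6 − 4 = 2
Scored: 1, 2, 1, 5, 1, 5, 2, 5, 3, 5, 2, 1
Total = 33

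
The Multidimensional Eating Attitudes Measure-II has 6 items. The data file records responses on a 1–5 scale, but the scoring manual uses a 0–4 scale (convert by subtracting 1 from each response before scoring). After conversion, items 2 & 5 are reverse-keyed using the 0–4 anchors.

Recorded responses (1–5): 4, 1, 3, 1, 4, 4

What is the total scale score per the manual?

13

Convert to 0–4: 3, 0, 2, 0, 3, 3
Reverse-coded (reverse-coded value = 4 − response):
  item 2: 4 − 0 = 4
  item 5: 4 − 3 = 1
Scored: 3, 4, 2, 0, 1, 3
Total = 13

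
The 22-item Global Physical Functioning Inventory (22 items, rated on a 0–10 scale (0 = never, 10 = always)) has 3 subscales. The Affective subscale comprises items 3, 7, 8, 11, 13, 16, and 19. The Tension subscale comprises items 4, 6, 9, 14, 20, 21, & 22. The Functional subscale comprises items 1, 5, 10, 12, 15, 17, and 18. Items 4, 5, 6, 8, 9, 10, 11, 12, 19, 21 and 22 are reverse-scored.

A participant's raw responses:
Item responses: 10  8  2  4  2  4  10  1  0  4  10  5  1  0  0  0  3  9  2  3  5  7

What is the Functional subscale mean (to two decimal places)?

Functional items: 1, 5, 10, 12, 15, 17, 18.
Of these, items 5, 10, & 12 are reverse-scored; reverse-coded value = 10 − response.
  item 1: 10
  item 5: 10 − 2 = 8
  item 10: 10 − 4 = 6
  item 12: 10 − 5 = 5
  item 15: 0
  item 17: 3
  item 18: 9
Sum = 10 + 8 + 6 + 5 + 0 + 3 + 9 = 41
Mean = 41 / 7 = 5.86

5.86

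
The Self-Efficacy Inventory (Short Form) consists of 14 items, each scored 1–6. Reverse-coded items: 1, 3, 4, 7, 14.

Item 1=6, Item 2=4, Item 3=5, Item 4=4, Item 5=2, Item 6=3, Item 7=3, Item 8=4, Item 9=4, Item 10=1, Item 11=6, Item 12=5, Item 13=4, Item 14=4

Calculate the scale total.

46

Raw sum = 55. Reverse-coded items: 1, 3, 4, 7, 14; their raw sum = 22.
Each reversal replaces raw with 7 − raw, changing the total by 7 − 2·raw per item.
Total = 55 + 5·7 − 2·22 = 55 + 35 − 44 = 46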